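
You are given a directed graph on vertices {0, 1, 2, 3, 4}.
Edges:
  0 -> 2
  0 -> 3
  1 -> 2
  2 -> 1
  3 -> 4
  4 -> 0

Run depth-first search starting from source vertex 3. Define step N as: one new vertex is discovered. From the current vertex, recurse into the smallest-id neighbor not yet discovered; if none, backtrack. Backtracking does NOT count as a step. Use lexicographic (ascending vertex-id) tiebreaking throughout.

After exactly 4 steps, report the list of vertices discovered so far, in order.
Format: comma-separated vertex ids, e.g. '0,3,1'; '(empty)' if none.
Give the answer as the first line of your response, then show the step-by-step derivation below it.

3,4,0,2

step 1: discover 3; path=3; order=3
step 2: discover 4; path=3>4; order=3,4
step 3: discover 0; path=3>4>0; order=3,4,0
step 4: discover 2; path=3>4>0>2; order=3,4,0,2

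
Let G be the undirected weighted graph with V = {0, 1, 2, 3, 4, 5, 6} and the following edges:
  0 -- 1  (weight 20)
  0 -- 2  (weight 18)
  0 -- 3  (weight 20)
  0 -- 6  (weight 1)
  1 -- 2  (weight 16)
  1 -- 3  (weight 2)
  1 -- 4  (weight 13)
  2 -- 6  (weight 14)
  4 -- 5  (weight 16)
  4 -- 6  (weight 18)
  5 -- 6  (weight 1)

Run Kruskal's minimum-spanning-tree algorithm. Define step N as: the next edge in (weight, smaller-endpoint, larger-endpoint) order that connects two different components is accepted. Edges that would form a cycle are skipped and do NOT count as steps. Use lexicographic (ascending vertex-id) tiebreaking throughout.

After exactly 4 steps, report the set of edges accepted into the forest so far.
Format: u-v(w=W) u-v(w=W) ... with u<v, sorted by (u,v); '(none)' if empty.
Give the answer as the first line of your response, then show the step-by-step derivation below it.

0-6(w=1) 1-3(w=2) 1-4(w=13) 5-6(w=1)

step 1: add edge 0-6 (w=1); MST = {0-6(w=1)}
step 2: add edge 5-6 (w=1); MST = {0-6(w=1) 5-6(w=1)}
step 3: add edge 1-3 (w=2); MST = {0-6(w=1) 1-3(w=2) 5-6(w=1)}
step 4: add edge 1-4 (w=13); MST = {0-6(w=1) 1-3(w=2) 1-4(w=13) 5-6(w=1)}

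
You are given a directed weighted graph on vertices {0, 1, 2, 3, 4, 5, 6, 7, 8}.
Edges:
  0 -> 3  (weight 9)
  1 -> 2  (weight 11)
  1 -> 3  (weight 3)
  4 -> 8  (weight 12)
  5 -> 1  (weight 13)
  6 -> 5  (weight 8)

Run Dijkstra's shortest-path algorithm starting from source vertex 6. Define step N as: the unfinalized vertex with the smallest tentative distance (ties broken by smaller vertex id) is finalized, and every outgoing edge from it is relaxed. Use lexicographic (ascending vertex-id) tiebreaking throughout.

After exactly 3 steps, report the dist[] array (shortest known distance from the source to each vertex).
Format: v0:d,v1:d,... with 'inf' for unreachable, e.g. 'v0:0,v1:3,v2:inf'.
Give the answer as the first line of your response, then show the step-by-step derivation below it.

v0:inf,v1:21,v2:32,v3:24,v4:inf,v5:8,v6:0,v7:inf,v8:inf

step 1: dist = v0:inf,v1:inf,v2:inf,v3:inf,v4:inf,v5:8,v6:0,v7:inf,v8:inf
step 2: dist = v0:inf,v1:21,v2:inf,v3:inf,v4:inf,v5:8,v6:0,v7:inf,v8:inf
step 3: dist = v0:inf,v1:21,v2:32,v3:24,v4:inf,v5:8,v6:0,v7:inf,v8:inf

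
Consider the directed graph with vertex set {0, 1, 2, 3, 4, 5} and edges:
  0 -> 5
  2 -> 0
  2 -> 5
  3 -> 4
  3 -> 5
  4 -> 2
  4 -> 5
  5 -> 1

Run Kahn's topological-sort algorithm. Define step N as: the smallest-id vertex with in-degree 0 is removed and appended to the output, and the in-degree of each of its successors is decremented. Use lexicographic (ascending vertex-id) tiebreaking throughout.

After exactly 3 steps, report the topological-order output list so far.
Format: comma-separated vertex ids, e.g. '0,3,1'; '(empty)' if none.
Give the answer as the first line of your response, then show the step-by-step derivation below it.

3,4,2

step 1: output 3; order=[3]; indeg=(1,1,1,0,0,3)
step 2: output 4; order=[3,4]; indeg=(1,1,0,0,0,2)
step 3: output 2; order=[3,4,2]; indeg=(0,1,0,0,0,1)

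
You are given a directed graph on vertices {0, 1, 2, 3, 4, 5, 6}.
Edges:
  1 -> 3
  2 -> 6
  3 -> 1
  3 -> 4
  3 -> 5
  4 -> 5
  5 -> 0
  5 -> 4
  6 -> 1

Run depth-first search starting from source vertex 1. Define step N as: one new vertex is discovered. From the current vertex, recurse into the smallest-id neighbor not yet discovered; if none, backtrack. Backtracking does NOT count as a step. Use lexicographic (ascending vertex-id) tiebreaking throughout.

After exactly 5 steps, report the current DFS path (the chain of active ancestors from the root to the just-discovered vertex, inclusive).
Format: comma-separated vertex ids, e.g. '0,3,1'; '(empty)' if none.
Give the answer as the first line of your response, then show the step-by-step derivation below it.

1,3,4,5,0

step 1: discover 1; path=1; order=1
step 2: discover 3; path=1>3; order=1,3
step 3: discover 4; path=1>3>4; order=1,3,4
step 4: discover 5; path=1>3>4>5; order=1,3,4,5
step 5: discover 0; path=1>3>4>5>0; order=1,3,4,5,0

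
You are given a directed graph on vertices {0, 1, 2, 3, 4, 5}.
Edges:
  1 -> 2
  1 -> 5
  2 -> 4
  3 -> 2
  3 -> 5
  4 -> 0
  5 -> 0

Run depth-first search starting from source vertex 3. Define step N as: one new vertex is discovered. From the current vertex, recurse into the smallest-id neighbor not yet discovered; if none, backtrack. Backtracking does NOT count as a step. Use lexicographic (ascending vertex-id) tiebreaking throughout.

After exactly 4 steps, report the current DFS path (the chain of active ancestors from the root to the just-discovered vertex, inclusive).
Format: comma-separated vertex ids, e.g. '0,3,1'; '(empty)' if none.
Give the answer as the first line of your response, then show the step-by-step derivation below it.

3,2,4,0

step 1: discover 3; path=3; order=3
step 2: discover 2; path=3>2; order=3,2
step 3: discover 4; path=3>2>4; order=3,2,4
step 4: discover 0; path=3>2>4>0; order=3,2,4,0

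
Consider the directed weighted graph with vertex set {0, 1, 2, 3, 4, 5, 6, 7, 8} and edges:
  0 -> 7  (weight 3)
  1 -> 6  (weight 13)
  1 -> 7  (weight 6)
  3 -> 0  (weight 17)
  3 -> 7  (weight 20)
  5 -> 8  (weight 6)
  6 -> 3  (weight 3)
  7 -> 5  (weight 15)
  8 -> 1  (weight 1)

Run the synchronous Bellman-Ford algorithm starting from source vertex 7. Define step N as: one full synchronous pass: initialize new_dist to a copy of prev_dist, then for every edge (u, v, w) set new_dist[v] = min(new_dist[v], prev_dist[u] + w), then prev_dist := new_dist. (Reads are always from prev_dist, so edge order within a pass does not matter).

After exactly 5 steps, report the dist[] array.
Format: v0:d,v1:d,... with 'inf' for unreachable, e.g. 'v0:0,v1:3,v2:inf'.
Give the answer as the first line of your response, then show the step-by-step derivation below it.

v0:inf,v1:22,v2:inf,v3:38,v4:inf,v5:15,v6:35,v7:0,v8:21

step 1: dist = v0:inf,v1:inf,v2:inf,v3:inf,v4:inf,v5:15,v6:inf,v7:0,v8:inf
step 2: dist = v0:inf,v1:inf,v2:inf,v3:inf,v4:inf,v5:15,v6:inf,v7:0,v8:21
step 3: dist = v0:inf,v1:22,v2:inf,v3:inf,v4:inf,v5:15,v6:inf,v7:0,v8:21
step 4: dist = v0:inf,v1:22,v2:inf,v3:inf,v4:inf,v5:15,v6:35,v7:0,v8:21
step 5: dist = v0:inf,v1:22,v2:inf,v3:38,v4:inf,v5:15,v6:35,v7:0,v8:21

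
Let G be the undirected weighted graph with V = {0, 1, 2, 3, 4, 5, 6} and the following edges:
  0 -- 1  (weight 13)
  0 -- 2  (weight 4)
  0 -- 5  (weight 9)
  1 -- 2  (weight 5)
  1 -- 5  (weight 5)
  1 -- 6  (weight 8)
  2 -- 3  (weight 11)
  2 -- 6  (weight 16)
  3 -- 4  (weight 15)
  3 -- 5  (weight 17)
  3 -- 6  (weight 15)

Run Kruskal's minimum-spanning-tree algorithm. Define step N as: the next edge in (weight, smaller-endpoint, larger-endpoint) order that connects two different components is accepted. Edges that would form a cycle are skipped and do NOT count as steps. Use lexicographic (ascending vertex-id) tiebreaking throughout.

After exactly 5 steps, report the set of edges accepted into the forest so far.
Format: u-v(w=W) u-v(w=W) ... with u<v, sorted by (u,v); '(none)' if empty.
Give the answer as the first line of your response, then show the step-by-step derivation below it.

0-2(w=4) 1-2(w=5) 1-5(w=5) 1-6(w=8) 2-3(w=11)

step 1: add edge 0-2 (w=4); MST = {0-2(w=4)}
step 2: add edge 1-2 (w=5); MST = {0-2(w=4) 1-2(w=5)}
step 3: add edge 1-5 (w=5); MST = {0-2(w=4) 1-2(w=5) 1-5(w=5)}
step 4: add edge 1-6 (w=8); MST = {0-2(w=4) 1-2(w=5) 1-5(w=5) 1-6(w=8)}
step 5: add edge 2-3 (w=11); MST = {0-2(w=4) 1-2(w=5) 1-5(w=5) 1-6(w=8) 2-3(w=11)}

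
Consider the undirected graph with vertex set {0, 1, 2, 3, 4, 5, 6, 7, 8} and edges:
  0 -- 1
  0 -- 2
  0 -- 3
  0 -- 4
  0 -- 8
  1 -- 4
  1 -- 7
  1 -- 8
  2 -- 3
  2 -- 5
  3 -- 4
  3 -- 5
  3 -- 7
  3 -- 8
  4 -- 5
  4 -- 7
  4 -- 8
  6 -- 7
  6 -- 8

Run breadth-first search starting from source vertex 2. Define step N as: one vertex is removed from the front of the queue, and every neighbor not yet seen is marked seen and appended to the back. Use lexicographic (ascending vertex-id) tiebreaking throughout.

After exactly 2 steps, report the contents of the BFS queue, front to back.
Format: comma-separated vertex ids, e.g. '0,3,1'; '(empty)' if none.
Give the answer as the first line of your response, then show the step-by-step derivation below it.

3,5,1,4,8

step 1: dequeue 2; queue=[0,3,5]; order=2
step 2: dequeue 0; queue=[3,5,1,4,8]; order=2,0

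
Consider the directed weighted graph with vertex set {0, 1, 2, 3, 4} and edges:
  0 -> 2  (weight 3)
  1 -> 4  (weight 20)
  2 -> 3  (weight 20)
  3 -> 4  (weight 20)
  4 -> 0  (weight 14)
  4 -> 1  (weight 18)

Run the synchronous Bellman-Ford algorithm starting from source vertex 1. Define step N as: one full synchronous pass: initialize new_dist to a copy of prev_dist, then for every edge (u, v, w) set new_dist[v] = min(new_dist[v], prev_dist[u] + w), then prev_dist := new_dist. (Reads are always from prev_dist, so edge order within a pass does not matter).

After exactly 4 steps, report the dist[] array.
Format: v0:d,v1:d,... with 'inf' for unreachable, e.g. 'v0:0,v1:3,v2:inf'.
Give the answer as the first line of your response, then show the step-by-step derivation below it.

v0:34,v1:0,v2:37,v3:57,v4:20

step 1: dist = v0:inf,v1:0,v2:inf,v3:inf,v4:20
step 2: dist = v0:34,v1:0,v2:inf,v3:inf,v4:20
step 3: dist = v0:34,v1:0,v2:37,v3:inf,v4:20
step 4: dist = v0:34,v1:0,v2:37,v3:57,v4:20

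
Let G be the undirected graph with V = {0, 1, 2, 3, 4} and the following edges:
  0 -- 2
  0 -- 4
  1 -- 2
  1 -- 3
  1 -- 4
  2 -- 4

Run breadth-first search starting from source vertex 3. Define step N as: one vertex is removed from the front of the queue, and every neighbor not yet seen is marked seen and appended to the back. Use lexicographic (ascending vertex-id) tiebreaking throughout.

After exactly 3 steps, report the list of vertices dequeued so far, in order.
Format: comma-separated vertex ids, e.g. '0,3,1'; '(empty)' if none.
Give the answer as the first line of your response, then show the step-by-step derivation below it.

3,1,2

step 1: dequeue 3; queue=[1]; order=3
step 2: dequeue 1; queue=[2,4]; order=3,1
step 3: dequeue 2; queue=[4,0]; order=3,1,2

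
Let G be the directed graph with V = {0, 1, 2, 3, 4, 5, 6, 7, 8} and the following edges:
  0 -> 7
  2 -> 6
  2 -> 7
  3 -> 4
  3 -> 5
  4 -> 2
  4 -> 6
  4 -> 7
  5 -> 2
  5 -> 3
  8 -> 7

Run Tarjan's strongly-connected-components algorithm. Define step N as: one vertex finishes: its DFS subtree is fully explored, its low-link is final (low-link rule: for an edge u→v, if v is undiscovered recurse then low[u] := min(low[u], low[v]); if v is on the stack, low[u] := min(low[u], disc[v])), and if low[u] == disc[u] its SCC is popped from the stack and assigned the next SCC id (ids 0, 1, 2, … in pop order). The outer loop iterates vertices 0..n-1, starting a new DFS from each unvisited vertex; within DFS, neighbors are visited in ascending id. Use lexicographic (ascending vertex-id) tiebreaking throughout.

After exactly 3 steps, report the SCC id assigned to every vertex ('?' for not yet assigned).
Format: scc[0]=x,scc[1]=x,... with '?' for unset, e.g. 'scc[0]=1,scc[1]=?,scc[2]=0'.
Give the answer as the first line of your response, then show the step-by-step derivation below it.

scc[0]=1,scc[1]=2,scc[2]=?,scc[3]=?,scc[4]=?,scc[5]=?,scc[6]=?,scc[7]=0,scc[8]=?

step 1: low=(low[0]=0,low[1]=?,low[2]=?,low[3]=?,low[4]=?,low[5]=?,low[6]=?,low[7]=1,low[8]=?); scc=(scc[0]=?,scc[1]=?,scc[2]=?,scc[3]=?,scc[4]=?,scc[5]=?,scc[6]=?,scc[7]=0,scc[8]=?)
step 2: low=(low[0]=0,low[1]=?,low[2]=?,low[3]=?,low[4]=?,low[5]=?,low[6]=?,low[7]=1,low[8]=?); scc=(scc[0]=1,scc[1]=?,scc[2]=?,scc[3]=?,scc[4]=?,scc[5]=?,scc[6]=?,scc[7]=0,scc[8]=?)
step 3: low=(low[0]=0,low[1]=2,low[2]=?,low[3]=?,low[4]=?,low[5]=?,low[6]=?,low[7]=1,low[8]=?); scc=(scc[0]=1,scc[1]=2,scc[2]=?,scc[3]=?,scc[4]=?,scc[5]=?,scc[6]=?,scc[7]=0,scc[8]=?)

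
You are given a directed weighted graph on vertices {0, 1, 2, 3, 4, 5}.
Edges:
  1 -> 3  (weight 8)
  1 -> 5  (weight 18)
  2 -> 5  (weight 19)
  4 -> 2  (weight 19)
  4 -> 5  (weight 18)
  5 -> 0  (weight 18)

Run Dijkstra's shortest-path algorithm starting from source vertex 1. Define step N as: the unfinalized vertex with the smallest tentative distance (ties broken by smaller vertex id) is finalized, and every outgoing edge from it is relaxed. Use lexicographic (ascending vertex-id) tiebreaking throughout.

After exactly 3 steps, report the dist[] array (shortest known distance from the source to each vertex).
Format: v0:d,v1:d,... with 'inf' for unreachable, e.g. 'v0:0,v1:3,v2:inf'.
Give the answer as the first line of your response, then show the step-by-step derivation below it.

v0:36,v1:0,v2:inf,v3:8,v4:inf,v5:18

step 1: dist = v0:inf,v1:0,v2:inf,v3:8,v4:inf,v5:18
step 2: dist = v0:inf,v1:0,v2:inf,v3:8,v4:inf,v5:18
step 3: dist = v0:36,v1:0,v2:inf,v3:8,v4:inf,v5:18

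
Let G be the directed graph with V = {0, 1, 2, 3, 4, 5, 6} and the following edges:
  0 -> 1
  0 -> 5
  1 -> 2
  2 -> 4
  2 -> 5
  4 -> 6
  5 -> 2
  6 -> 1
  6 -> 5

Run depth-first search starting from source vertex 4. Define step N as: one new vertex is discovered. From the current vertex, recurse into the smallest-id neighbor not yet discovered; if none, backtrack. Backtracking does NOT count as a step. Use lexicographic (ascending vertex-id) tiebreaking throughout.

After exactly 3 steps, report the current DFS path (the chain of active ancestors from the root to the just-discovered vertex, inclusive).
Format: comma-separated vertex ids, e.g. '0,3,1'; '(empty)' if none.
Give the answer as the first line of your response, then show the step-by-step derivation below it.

4,6,1

step 1: discover 4; path=4; order=4
step 2: discover 6; path=4>6; order=4,6
step 3: discover 1; path=4>6>1; order=4,6,1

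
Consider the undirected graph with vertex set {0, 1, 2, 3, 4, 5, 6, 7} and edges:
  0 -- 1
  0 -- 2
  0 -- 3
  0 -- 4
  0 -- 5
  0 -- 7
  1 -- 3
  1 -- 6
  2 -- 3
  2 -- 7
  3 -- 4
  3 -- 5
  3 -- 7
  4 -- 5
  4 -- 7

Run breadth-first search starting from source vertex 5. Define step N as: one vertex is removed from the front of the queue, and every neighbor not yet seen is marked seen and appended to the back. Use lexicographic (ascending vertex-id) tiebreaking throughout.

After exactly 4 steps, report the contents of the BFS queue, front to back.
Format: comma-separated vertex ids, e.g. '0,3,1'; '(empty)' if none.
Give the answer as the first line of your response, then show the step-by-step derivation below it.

1,2,7

step 1: dequeue 5; queue=[0,3,4]; order=5
step 2: dequeue 0; queue=[3,4,1,2,7]; order=5,0
step 3: dequeue 3; queue=[4,1,2,7]; order=5,0,3
step 4: dequeue 4; queue=[1,2,7]; order=5,0,3,4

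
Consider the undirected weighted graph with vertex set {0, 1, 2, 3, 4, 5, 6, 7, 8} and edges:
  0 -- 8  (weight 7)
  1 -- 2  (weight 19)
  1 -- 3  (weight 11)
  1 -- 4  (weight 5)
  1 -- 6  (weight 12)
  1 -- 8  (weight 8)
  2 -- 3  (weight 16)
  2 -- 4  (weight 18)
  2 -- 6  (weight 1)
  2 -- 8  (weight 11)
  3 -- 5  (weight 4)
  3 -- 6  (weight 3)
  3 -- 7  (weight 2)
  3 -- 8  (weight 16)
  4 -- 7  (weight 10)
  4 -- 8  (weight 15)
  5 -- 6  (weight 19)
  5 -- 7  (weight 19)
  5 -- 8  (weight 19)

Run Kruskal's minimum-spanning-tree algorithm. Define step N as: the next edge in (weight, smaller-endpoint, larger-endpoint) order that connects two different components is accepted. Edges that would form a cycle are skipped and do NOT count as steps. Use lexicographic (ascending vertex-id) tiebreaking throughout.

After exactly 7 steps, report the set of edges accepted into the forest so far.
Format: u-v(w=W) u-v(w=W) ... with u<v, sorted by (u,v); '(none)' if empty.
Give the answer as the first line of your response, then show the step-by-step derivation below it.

0-8(w=7) 1-4(w=5) 1-8(w=8) 2-6(w=1) 3-5(w=4) 3-6(w=3) 3-7(w=2)

step 1: add edge 2-6 (w=1); MST = {2-6(w=1)}
step 2: add edge 3-7 (w=2); MST = {2-6(w=1) 3-7(w=2)}
step 3: add edge 3-6 (w=3); MST = {2-6(w=1) 3-6(w=3) 3-7(w=2)}
step 4: add edge 3-5 (w=4); MST = {2-6(w=1) 3-5(w=4) 3-6(w=3) 3-7(w=2)}
step 5: add edge 1-4 (w=5); MST = {1-4(w=5) 2-6(w=1) 3-5(w=4) 3-6(w=3) 3-7(w=2)}
step 6: add edge 0-8 (w=7); MST = {0-8(w=7) 1-4(w=5) 2-6(w=1) 3-5(w=4) 3-6(w=3) 3-7(w=2)}
step 7: add edge 1-8 (w=8); MST = {0-8(w=7) 1-4(w=5) 1-8(w=8) 2-6(w=1) 3-5(w=4) 3-6(w=3) 3-7(w=2)}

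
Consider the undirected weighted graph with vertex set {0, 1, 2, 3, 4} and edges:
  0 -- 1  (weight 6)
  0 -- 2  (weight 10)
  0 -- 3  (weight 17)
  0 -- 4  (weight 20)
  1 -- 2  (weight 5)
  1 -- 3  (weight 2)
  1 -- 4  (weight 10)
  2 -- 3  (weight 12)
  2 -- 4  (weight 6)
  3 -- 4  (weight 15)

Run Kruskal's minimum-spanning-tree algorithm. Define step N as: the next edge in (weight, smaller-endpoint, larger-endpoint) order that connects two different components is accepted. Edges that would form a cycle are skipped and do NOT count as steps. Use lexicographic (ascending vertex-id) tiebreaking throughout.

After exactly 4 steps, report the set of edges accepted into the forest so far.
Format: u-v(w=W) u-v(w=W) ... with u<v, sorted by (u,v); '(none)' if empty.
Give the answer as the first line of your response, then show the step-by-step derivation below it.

0-1(w=6) 1-2(w=5) 1-3(w=2) 2-4(w=6)

step 1: add edge 1-3 (w=2); MST = {1-3(w=2)}
step 2: add edge 1-2 (w=5); MST = {1-2(w=5) 1-3(w=2)}
step 3: add edge 0-1 (w=6); MST = {0-1(w=6) 1-2(w=5) 1-3(w=2)}
step 4: add edge 2-4 (w=6); MST = {0-1(w=6) 1-2(w=5) 1-3(w=2) 2-4(w=6)}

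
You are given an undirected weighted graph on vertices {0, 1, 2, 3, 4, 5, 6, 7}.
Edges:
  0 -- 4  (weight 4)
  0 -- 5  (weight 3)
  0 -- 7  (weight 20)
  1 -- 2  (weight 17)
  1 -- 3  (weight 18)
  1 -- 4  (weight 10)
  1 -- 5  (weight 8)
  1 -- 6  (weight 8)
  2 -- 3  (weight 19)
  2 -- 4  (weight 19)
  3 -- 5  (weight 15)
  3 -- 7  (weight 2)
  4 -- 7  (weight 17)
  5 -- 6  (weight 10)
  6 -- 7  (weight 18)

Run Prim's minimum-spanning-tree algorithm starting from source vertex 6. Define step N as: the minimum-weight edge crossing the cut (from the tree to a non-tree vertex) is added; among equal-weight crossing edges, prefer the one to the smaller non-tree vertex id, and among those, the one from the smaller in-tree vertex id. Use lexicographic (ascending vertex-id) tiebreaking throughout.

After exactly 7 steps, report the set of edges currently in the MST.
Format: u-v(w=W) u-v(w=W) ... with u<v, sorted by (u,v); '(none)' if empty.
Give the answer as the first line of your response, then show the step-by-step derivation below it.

0-4(w=4) 0-5(w=3) 1-2(w=17) 1-5(w=8) 1-6(w=8) 3-5(w=15) 3-7(w=2)

step 1: add edge 1-6 (w=8); MST = {1-6(w=8)}
step 2: add edge 1-5 (w=8); MST = {1-5(w=8) 1-6(w=8)}
step 3: add edge 0-5 (w=3); MST = {0-5(w=3) 1-5(w=8) 1-6(w=8)}
step 4: add edge 0-4 (w=4); MST = {0-4(w=4) 0-5(w=3) 1-5(w=8) 1-6(w=8)}
step 5: add edge 3-5 (w=15); MST = {0-4(w=4) 0-5(w=3) 1-5(w=8) 1-6(w=8) 3-5(w=15)}
step 6: add edge 3-7 (w=2); MST = {0-4(w=4) 0-5(w=3) 1-5(w=8) 1-6(w=8) 3-5(w=15) 3-7(w=2)}
step 7: add edge 1-2 (w=17); MST = {0-4(w=4) 0-5(w=3) 1-2(w=17) 1-5(w=8) 1-6(w=8) 3-5(w=15) 3-7(w=2)}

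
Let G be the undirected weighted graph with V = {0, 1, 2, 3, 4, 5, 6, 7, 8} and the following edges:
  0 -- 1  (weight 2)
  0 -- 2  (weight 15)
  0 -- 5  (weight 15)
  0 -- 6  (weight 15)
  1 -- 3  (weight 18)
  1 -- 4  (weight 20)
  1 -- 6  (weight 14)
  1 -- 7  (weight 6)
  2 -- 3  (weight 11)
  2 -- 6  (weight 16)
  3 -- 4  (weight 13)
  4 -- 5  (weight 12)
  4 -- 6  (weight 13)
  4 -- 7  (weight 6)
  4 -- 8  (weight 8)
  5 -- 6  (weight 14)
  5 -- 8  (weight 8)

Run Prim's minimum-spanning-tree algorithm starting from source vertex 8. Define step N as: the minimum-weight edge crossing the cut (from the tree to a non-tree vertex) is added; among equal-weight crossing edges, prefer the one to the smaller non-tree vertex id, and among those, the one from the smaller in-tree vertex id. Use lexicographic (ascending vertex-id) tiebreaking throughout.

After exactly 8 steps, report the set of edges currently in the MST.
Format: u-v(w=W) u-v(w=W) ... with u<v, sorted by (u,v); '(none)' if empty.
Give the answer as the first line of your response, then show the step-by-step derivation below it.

0-1(w=2) 1-7(w=6) 2-3(w=11) 3-4(w=13) 4-6(w=13) 4-7(w=6) 4-8(w=8) 5-8(w=8)

step 1: add edge 4-8 (w=8); MST = {4-8(w=8)}
step 2: add edge 4-7 (w=6); MST = {4-7(w=6) 4-8(w=8)}
step 3: add edge 1-7 (w=6); MST = {1-7(w=6) 4-7(w=6) 4-8(w=8)}
step 4: add edge 0-1 (w=2); MST = {0-1(w=2) 1-7(w=6) 4-7(w=6) 4-8(w=8)}
step 5: add edge 5-8 (w=8); MST = {0-1(w=2) 1-7(w=6) 4-7(w=6) 4-8(w=8) 5-8(w=8)}
step 6: add edge 3-4 (w=13); MST = {0-1(w=2) 1-7(w=6) 3-4(w=13) 4-7(w=6) 4-8(w=8) 5-8(w=8)}
step 7: add edge 2-3 (w=11); MST = {0-1(w=2) 1-7(w=6) 2-3(w=11) 3-4(w=13) 4-7(w=6) 4-8(w=8) 5-8(w=8)}
step 8: add edge 4-6 (w=13); MST = {0-1(w=2) 1-7(w=6) 2-3(w=11) 3-4(w=13) 4-6(w=13) 4-7(w=6) 4-8(w=8) 5-8(w=8)}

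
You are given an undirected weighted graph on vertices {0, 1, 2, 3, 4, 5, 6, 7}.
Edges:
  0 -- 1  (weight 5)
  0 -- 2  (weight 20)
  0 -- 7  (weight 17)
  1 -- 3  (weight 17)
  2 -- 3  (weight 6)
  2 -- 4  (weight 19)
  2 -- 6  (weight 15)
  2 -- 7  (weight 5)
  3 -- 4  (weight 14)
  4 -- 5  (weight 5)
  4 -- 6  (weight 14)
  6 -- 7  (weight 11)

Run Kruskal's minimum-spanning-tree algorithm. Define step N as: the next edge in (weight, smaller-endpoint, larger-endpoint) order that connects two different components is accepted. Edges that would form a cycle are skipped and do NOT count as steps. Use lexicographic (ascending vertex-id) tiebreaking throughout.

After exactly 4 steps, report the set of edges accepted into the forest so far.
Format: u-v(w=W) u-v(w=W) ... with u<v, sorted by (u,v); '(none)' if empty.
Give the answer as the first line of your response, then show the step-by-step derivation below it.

0-1(w=5) 2-3(w=6) 2-7(w=5) 4-5(w=5)

step 1: add edge 0-1 (w=5); MST = {0-1(w=5)}
step 2: add edge 2-7 (w=5); MST = {0-1(w=5) 2-7(w=5)}
step 3: add edge 4-5 (w=5); MST = {0-1(w=5) 2-7(w=5) 4-5(w=5)}
step 4: add edge 2-3 (w=6); MST = {0-1(w=5) 2-3(w=6) 2-7(w=5) 4-5(w=5)}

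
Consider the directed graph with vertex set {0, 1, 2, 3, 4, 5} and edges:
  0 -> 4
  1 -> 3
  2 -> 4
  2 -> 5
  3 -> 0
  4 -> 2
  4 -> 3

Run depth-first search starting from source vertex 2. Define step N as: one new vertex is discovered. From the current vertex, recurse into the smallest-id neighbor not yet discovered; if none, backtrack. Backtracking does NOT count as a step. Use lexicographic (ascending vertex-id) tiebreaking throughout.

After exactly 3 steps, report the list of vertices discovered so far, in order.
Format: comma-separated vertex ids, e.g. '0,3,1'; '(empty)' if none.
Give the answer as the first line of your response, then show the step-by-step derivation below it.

2,4,3

step 1: discover 2; path=2; order=2
step 2: discover 4; path=2>4; order=2,4
step 3: discover 3; path=2>4>3; order=2,4,3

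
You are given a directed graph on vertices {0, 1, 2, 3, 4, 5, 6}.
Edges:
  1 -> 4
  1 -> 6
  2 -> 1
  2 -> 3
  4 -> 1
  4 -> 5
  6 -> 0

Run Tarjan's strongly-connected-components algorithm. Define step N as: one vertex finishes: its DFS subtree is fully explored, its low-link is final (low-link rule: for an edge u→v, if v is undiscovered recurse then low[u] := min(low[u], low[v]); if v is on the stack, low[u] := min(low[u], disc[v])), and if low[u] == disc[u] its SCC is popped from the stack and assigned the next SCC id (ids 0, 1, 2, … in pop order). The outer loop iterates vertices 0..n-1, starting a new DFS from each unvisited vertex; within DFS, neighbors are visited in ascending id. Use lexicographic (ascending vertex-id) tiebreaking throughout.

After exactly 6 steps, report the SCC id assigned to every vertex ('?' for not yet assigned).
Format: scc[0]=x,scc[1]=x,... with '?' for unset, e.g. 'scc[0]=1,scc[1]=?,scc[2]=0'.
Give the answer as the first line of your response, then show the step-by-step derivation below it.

scc[0]=0,scc[1]=3,scc[2]=?,scc[3]=4,scc[4]=3,scc[5]=1,scc[6]=2

step 1: low=(low[0]=0,low[1]=?,low[2]=?,low[3]=?,low[4]=?,low[5]=?,low[6]=?); scc=(scc[0]=0,scc[1]=?,scc[2]=?,scc[3]=?,scc[4]=?,scc[5]=?,scc[6]=?)
step 2: low=(low[0]=0,low[1]=1,low[2]=?,low[3]=?,low[4]=1,low[5]=3,low[6]=?); scc=(scc[0]=0,scc[1]=?,scc[2]=?,scc[3]=?,scc[4]=?,scc[5]=1,scc[6]=?)
step 3: low=(low[0]=0,low[1]=1,low[2]=?,low[3]=?,low[4]=1,low[5]=3,low[6]=?); scc=(scc[0]=0,scc[1]=?,scc[2]=?,scc[3]=?,scc[4]=?,scc[5]=1,scc[6]=?)
step 4: low=(low[0]=0,low[1]=1,low[2]=?,low[3]=?,low[4]=1,low[5]=3,low[6]=4); scc=(scc[0]=0,scc[1]=?,scc[2]=?,scc[3]=?,scc[4]=?,scc[5]=1,scc[6]=2)
step 5: low=(low[0]=0,low[1]=1,low[2]=?,low[3]=?,low[4]=1,low[5]=3,low[6]=4); scc=(scc[0]=0,scc[1]=3,scc[2]=?,scc[3]=?,scc[4]=3,scc[5]=1,scc[6]=2)
step 6: low=(low[0]=0,low[1]=1,low[2]=5,low[3]=6,low[4]=1,low[5]=3,low[6]=4); scc=(scc[0]=0,scc[1]=3,scc[2]=?,scc[3]=4,scc[4]=3,scc[5]=1,scc[6]=2)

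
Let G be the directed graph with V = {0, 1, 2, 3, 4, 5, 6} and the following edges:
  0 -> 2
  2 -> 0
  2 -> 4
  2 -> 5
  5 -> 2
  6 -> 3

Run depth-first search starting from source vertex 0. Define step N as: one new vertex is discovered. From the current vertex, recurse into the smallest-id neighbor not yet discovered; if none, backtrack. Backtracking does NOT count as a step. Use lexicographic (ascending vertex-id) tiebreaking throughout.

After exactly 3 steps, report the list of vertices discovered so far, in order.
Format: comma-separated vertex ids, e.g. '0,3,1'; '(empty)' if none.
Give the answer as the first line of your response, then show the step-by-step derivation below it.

0,2,4

step 1: discover 0; path=0; order=0
step 2: discover 2; path=0>2; order=0,2
step 3: discover 4; path=0>2>4; order=0,2,4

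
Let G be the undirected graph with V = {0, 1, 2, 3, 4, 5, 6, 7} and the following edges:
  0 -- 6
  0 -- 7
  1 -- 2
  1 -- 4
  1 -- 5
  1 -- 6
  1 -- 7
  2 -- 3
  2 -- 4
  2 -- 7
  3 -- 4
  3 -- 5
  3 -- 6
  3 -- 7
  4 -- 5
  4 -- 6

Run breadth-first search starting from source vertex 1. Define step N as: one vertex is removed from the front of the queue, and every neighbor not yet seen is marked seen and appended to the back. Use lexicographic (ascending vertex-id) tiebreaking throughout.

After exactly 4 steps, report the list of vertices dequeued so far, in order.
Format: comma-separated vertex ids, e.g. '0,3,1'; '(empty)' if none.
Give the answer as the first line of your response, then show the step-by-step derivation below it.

1,2,4,5

step 1: dequeue 1; queue=[2,4,5,6,7]; order=1
step 2: dequeue 2; queue=[4,5,6,7,3]; order=1,2
step 3: dequeue 4; queue=[5,6,7,3]; order=1,2,4
step 4: dequeue 5; queue=[6,7,3]; order=1,2,4,5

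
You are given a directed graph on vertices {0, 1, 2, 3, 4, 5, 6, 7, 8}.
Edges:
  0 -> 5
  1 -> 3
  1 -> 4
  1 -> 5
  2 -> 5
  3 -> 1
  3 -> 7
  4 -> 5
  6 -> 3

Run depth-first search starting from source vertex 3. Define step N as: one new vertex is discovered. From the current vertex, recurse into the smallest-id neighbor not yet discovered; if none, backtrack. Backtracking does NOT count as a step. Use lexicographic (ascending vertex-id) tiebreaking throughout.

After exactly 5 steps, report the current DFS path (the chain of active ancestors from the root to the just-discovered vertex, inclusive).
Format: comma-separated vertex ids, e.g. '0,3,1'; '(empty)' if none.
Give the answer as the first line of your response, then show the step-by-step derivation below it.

3,7

step 1: discover 3; path=3; order=3
step 2: discover 1; path=3>1; order=3,1
step 3: discover 4; path=3>1>4; order=3,1,4
step 4: discover 5; path=3>1>4>5; order=3,1,4,5
step 5: discover 7; path=3>7; order=3,1,4,5,7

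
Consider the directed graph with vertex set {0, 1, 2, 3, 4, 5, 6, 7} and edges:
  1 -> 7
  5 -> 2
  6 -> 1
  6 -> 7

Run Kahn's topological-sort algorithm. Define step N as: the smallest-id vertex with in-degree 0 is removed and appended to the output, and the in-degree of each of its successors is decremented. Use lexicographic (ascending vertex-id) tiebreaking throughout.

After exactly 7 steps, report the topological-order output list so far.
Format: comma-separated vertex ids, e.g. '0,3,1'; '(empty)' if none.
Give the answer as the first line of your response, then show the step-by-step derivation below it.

0,3,4,5,2,6,1

step 1: output 0; order=[0]; indeg=(0,1,1,0,0,0,0,2)
step 2: output 3; order=[0,3]; indeg=(0,1,1,0,0,0,0,2)
step 3: output 4; order=[0,3,4]; indeg=(0,1,1,0,0,0,0,2)
step 4: output 5; order=[0,3,4,5]; indeg=(0,1,0,0,0,0,0,2)
step 5: output 2; order=[0,3,4,5,2]; indeg=(0,1,0,0,0,0,0,2)
step 6: output 6; order=[0,3,4,5,2,6]; indeg=(0,0,0,0,0,0,0,1)
step 7: output 1; order=[0,3,4,5,2,6,1]; indeg=(0,0,0,0,0,0,0,0)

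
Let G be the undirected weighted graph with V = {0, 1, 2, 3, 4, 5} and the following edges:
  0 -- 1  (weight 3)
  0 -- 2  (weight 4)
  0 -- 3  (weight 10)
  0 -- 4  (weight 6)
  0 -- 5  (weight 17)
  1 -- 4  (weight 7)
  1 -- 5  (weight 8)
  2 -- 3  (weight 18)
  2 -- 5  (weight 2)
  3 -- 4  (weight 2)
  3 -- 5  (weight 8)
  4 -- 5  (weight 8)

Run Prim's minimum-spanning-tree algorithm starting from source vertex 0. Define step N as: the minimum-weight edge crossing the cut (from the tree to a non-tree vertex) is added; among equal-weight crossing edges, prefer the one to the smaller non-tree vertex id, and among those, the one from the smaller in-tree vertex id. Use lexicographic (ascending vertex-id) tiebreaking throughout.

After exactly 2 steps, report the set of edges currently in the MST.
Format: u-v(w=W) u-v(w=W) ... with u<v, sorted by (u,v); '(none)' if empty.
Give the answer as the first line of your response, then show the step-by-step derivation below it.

0-1(w=3) 0-2(w=4)

step 1: add edge 0-1 (w=3); MST = {0-1(w=3)}
step 2: add edge 0-2 (w=4); MST = {0-1(w=3) 0-2(w=4)}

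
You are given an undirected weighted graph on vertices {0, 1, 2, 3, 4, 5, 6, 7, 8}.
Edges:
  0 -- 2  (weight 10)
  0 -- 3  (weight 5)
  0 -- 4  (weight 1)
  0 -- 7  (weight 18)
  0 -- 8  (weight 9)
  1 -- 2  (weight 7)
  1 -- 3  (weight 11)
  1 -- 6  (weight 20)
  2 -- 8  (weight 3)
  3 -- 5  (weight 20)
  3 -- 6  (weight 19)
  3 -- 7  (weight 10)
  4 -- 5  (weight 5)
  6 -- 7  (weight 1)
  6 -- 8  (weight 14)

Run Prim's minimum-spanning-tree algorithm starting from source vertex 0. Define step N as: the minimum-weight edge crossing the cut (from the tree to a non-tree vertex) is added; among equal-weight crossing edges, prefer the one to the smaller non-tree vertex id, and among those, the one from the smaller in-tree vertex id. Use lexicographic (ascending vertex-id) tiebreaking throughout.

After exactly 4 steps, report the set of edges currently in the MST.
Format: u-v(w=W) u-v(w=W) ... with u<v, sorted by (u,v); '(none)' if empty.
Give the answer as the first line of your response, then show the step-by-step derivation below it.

0-3(w=5) 0-4(w=1) 0-8(w=9) 4-5(w=5)

step 1: add edge 0-4 (w=1); MST = {0-4(w=1)}
step 2: add edge 0-3 (w=5); MST = {0-3(w=5) 0-4(w=1)}
step 3: add edge 4-5 (w=5); MST = {0-3(w=5) 0-4(w=1) 4-5(w=5)}
step 4: add edge 0-8 (w=9); MST = {0-3(w=5) 0-4(w=1) 0-8(w=9) 4-5(w=5)}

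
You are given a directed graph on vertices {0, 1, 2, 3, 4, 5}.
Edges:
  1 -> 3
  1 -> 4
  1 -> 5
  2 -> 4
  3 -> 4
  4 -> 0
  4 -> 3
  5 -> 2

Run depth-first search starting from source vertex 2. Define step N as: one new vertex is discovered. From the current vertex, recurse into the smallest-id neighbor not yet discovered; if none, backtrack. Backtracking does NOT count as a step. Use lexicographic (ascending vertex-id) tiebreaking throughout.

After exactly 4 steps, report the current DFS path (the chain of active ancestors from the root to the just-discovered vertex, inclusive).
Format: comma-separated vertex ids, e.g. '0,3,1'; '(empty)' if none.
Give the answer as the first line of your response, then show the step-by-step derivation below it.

2,4,3

step 1: discover 2; path=2; order=2
step 2: discover 4; path=2>4; order=2,4
step 3: discover 0; path=2>4>0; order=2,4,0
step 4: discover 3; path=2>4>3; order=2,4,0,3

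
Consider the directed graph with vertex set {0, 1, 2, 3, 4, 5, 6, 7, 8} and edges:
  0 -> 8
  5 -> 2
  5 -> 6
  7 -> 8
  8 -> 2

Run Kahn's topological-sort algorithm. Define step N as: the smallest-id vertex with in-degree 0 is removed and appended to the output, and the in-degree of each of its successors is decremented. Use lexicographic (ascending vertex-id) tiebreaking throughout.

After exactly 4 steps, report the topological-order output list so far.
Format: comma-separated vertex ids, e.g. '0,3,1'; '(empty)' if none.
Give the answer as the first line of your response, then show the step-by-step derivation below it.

0,1,3,4

step 1: output 0; order=[0]; indeg=(0,0,2,0,0,0,1,0,1)
step 2: output 1; order=[0,1]; indeg=(0,0,2,0,0,0,1,0,1)
step 3: output 3; order=[0,1,3]; indeg=(0,0,2,0,0,0,1,0,1)
step 4: output 4; order=[0,1,3,4]; indeg=(0,0,2,0,0,0,1,0,1)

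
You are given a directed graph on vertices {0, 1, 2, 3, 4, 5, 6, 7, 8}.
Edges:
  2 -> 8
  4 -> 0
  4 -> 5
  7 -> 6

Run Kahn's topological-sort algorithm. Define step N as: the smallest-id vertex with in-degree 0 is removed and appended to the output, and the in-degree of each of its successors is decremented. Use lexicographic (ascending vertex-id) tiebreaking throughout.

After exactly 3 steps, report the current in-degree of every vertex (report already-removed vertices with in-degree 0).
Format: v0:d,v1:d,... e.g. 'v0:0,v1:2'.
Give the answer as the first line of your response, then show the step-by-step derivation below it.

v0:1,v1:0,v2:0,v3:0,v4:0,v5:1,v6:1,v7:0,v8:0

step 1: output 1; order=[1]; indeg=(1,0,0,0,0,1,1,0,1)
step 2: output 2; order=[1,2]; indeg=(1,0,0,0,0,1,1,0,0)
step 3: output 3; order=[1,2,3]; indeg=(1,0,0,0,0,1,1,0,0)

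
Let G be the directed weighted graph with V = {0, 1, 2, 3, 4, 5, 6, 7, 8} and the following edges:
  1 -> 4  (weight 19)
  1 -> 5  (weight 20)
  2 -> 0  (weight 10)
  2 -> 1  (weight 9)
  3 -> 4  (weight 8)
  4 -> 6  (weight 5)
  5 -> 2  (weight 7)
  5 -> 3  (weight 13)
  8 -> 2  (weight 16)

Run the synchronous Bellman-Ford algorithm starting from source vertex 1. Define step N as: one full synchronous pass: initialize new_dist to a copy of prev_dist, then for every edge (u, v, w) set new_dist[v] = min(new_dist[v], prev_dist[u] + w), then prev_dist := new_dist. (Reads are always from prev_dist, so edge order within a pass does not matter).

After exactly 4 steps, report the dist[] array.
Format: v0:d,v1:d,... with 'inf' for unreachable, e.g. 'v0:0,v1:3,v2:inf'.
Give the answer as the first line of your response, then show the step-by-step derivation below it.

v0:37,v1:0,v2:27,v3:33,v4:19,v5:20,v6:24,v7:inf,v8:inf

step 1: dist = v0:inf,v1:0,v2:inf,v3:inf,v4:19,v5:20,v6:inf,v7:inf,v8:inf
step 2: dist = v0:inf,v1:0,v2:27,v3:33,v4:19,v5:20,v6:24,v7:inf,v8:inf
step 3: dist = v0:37,v1:0,v2:27,v3:33,v4:19,v5:20,v6:24,v7:inf,v8:inf
step 4: dist = v0:37,v1:0,v2:27,v3:33,v4:19,v5:20,v6:24,v7:inf,v8:inf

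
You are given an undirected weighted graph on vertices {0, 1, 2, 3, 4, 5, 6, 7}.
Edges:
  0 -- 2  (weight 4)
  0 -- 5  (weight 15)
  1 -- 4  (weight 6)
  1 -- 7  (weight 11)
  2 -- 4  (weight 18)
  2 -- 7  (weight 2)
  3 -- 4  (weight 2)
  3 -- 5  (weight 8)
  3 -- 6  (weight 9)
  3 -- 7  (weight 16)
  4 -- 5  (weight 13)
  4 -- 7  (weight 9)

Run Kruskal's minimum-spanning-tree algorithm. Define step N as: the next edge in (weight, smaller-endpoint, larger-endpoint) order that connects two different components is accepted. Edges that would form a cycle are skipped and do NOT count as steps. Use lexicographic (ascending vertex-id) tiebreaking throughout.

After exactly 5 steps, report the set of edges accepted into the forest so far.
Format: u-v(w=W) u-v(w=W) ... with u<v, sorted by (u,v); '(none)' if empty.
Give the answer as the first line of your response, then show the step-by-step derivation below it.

0-2(w=4) 1-4(w=6) 2-7(w=2) 3-4(w=2) 3-5(w=8)

step 1: add edge 2-7 (w=2); MST = {2-7(w=2)}
step 2: add edge 3-4 (w=2); MST = {2-7(w=2) 3-4(w=2)}
step 3: add edge 0-2 (w=4); MST = {0-2(w=4) 2-7(w=2) 3-4(w=2)}
step 4: add edge 1-4 (w=6); MST = {0-2(w=4) 1-4(w=6) 2-7(w=2) 3-4(w=2)}
step 5: add edge 3-5 (w=8); MST = {0-2(w=4) 1-4(w=6) 2-7(w=2) 3-4(w=2) 3-5(w=8)}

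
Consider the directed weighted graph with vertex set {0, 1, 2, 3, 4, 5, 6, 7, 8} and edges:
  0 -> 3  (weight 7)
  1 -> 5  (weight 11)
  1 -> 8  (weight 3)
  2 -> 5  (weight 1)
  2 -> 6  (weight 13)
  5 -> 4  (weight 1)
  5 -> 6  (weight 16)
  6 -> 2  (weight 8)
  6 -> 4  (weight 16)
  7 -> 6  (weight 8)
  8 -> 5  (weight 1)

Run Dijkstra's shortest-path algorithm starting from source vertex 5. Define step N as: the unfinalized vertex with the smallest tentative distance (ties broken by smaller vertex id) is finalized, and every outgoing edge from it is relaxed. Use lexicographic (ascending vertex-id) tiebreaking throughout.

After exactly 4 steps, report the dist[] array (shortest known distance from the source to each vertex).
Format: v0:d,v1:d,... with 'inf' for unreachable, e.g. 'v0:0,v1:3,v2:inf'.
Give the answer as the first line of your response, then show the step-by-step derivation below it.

v0:inf,v1:inf,v2:24,v3:inf,v4:1,v5:0,v6:16,v7:inf,v8:inf

step 1: dist = v0:inf,v1:inf,v2:inf,v3:inf,v4:1,v5:0,v6:16,v7:inf,v8:inf
step 2: dist = v0:inf,v1:inf,v2:inf,v3:inf,v4:1,v5:0,v6:16,v7:inf,v8:inf
step 3: dist = v0:inf,v1:inf,v2:24,v3:inf,v4:1,v5:0,v6:16,v7:inf,v8:inf
step 4: dist = v0:inf,v1:inf,v2:24,v3:inf,v4:1,v5:0,v6:16,v7:inf,v8:inf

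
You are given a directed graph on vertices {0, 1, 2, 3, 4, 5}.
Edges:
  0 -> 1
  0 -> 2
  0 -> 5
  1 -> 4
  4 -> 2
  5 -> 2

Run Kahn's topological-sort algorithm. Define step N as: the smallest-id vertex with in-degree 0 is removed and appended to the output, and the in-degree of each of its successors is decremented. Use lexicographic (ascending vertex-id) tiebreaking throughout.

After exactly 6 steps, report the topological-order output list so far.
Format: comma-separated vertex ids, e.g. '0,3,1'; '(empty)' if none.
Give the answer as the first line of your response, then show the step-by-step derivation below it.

0,1,3,4,5,2

step 1: output 0; order=[0]; indeg=(0,0,2,0,1,0)
step 2: output 1; order=[0,1]; indeg=(0,0,2,0,0,0)
step 3: output 3; order=[0,1,3]; indeg=(0,0,2,0,0,0)
step 4: output 4; order=[0,1,3,4]; indeg=(0,0,1,0,0,0)
step 5: output 5; order=[0,1,3,4,5]; indeg=(0,0,0,0,0,0)
step 6: output 2; order=[0,1,3,4,5,2]; indeg=(0,0,0,0,0,0)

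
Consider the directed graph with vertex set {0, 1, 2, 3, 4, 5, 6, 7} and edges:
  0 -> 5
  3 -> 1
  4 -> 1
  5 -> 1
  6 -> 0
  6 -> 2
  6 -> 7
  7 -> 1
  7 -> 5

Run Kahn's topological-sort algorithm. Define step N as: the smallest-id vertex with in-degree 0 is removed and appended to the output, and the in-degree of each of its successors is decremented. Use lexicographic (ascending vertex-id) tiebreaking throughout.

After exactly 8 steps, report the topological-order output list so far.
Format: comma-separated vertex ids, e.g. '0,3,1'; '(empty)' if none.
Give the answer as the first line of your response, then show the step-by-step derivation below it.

3,4,6,0,2,7,5,1

step 1: output 3; order=[3]; indeg=(1,3,1,0,0,2,0,1)
step 2: output 4; order=[3,4]; indeg=(1,2,1,0,0,2,0,1)
step 3: output 6; order=[3,4,6]; indeg=(0,2,0,0,0,2,0,0)
step 4: output 0; order=[3,4,6,0]; indeg=(0,2,0,0,0,1,0,0)
step 5: output 2; order=[3,4,6,0,2]; indeg=(0,2,0,0,0,1,0,0)
step 6: output 7; order=[3,4,6,0,2,7]; indeg=(0,1,0,0,0,0,0,0)
step 7: output 5; order=[3,4,6,0,2,7,5]; indeg=(0,0,0,0,0,0,0,0)
step 8: output 1; order=[3,4,6,0,2,7,5,1]; indeg=(0,0,0,0,0,0,0,0)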